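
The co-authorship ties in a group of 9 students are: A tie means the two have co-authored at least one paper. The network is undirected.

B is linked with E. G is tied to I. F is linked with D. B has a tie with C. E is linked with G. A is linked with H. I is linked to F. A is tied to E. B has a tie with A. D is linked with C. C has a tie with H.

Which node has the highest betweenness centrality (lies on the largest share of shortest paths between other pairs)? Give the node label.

C

Unnormalized betweenness of each node: A:3, B:13/3, C:23/3, D:31/6, E:41/6, F:7/2, G:29/6, H:4/3, I:10/3.
C has the largest value, 23/3, making it the main broker — the node through which the most shortest paths run.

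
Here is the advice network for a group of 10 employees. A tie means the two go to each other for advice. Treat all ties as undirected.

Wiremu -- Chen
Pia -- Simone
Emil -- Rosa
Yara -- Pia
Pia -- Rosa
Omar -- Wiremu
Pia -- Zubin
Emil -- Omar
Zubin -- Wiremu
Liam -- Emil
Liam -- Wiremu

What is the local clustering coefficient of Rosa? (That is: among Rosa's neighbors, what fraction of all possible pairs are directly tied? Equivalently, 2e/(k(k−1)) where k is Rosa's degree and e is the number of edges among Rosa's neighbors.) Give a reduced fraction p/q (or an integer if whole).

0

Rosa's neighbors: Emil and Pia (k = 2).
Possible neighbor pairs: C(2,2) = 1. Edges among them: none → e = 0.
Clustering(Rosa) = 0/1.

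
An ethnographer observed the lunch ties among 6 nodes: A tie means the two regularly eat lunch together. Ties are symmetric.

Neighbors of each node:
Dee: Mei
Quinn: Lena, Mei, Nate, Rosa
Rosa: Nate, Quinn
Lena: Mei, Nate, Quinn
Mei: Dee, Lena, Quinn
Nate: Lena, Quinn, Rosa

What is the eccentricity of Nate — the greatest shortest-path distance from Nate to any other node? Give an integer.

Distances from Nate: Dee:3, Lena:1, Mei:2, Quinn:1, Rosa:1.
The largest is 3 (to Dee), so the eccentricity of Nate is 3.

3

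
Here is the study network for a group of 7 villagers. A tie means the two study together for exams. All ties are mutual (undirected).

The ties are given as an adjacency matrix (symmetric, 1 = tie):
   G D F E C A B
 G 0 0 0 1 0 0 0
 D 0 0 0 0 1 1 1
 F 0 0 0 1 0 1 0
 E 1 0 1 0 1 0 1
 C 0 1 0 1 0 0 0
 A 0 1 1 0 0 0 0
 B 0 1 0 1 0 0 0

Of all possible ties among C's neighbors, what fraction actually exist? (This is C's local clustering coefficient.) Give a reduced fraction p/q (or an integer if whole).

C's neighbors: D and E (k = 2).
Possible neighbor pairs: C(2,2) = 1. Edges among them: none → e = 0.
Clustering(C) = 0/1.

0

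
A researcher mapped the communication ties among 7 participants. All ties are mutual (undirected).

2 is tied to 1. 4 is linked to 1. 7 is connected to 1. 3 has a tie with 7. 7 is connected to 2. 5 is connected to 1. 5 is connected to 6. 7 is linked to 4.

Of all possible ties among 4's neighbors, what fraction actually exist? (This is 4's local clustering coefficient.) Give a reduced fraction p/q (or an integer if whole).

1

4's neighbors: 1 and 7 (k = 2).
Possible neighbor pairs: C(2,2) = 1. Edges among them: 1–7 → e = 1.
Clustering(4) = 1/1.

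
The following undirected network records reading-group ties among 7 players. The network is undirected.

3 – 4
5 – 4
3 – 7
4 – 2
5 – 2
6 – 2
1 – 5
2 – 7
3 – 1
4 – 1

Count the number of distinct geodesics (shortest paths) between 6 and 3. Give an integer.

2

The shortest distance is 3. The length-3 paths are: 6–2–4–3; 6–2–7–3.
That gives 2 distinct shortest paths.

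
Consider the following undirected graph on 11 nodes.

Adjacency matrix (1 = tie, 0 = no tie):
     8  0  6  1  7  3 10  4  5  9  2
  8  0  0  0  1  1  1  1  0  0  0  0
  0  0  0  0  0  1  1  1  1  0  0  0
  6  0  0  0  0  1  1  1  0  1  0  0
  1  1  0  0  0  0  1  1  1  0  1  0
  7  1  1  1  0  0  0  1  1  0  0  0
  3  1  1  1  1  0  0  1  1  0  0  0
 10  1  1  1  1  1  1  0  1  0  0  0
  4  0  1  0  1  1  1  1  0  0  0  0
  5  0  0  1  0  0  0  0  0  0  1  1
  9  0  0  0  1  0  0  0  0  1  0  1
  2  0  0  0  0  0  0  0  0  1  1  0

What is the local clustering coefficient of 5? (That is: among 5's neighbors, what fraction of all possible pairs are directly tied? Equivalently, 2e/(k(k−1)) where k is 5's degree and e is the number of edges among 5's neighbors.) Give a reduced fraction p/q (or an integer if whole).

1/3

5's neighbors: 2, 6, and 9 (k = 3).
Possible neighbor pairs: C(3,2) = 3. Edges among them: 2–9 → e = 1.
Clustering(5) = 1/3.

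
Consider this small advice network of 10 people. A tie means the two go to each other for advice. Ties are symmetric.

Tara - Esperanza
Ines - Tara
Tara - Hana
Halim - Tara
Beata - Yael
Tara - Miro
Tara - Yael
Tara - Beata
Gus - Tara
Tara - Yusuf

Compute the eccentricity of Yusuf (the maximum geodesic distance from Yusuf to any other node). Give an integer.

2

Distances from Yusuf: Beata:2, Esperanza:2, Gus:2, Halim:2, Hana:2, Ines:2, Miro:2, Tara:1, Yael:2.
The largest is 2 (to Halim, Hana, Beata, Ines, Yael, Miro, Esperanza, and Gus), so the eccentricity of Yusuf is 2.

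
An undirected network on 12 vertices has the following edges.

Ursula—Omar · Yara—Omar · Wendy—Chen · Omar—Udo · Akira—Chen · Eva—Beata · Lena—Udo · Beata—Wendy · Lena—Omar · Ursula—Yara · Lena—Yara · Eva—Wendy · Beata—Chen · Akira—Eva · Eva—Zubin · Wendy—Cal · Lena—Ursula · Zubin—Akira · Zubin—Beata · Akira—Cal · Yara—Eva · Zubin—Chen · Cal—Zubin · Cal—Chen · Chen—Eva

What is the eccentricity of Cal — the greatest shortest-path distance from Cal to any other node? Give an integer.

Distances from Cal: Akira:1, Beata:2, Chen:1, Eva:2, Lena:4, Omar:4, Udo:5, Ursula:4, Wendy:1, Yara:3, Zubin:1.
The largest is 5 (to Udo), so the eccentricity of Cal is 5.

5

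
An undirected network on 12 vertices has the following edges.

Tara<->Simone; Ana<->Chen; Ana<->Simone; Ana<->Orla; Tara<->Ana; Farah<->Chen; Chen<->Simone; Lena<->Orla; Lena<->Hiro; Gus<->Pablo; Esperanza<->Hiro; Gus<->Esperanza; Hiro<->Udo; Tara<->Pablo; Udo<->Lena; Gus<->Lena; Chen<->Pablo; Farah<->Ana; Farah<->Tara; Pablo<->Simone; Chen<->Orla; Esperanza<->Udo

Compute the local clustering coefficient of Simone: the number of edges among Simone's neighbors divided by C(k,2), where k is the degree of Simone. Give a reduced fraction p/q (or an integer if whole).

Simone's neighbors: Ana, Chen, Pablo, and Tara (k = 4).
Possible neighbor pairs: C(4,2) = 6. Edges among them: Ana–Chen, Ana–Tara, Chen–Pablo, Pablo–Tara → e = 4.
Clustering(Simone) = 4/6 = 2/3.

2/3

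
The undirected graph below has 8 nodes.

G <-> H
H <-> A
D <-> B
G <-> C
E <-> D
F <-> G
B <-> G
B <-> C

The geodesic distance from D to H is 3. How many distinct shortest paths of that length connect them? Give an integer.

1

The shortest distance is 3, and the only length-3 path is D–B–G–H. So there is exactly 1 shortest path.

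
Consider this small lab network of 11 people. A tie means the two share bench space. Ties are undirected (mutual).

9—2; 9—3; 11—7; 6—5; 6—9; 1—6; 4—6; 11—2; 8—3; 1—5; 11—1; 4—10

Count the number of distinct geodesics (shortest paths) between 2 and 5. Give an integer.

2

The shortest distance is 3. The length-3 paths are: 2–9–6–5; 2–11–1–5.
That gives 2 distinct shortest paths.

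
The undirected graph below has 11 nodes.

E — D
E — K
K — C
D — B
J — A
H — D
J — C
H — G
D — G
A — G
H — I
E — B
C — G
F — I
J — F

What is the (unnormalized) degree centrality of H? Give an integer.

3

H is directly tied to D, G, and I. That is 3 neighbors, so the degree of H is 3.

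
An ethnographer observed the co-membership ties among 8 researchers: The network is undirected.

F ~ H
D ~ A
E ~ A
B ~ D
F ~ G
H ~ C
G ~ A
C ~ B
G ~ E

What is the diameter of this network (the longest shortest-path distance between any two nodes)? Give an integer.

Eccentricity of each node (its greatest distance to any other): A:3, B:3, C:4, D:3, E:4, F:3, G:3, H:3.
The maximum eccentricity is 4, realized for instance by the pair C–E via C – H – F – G – E. So the diameter is 4.

4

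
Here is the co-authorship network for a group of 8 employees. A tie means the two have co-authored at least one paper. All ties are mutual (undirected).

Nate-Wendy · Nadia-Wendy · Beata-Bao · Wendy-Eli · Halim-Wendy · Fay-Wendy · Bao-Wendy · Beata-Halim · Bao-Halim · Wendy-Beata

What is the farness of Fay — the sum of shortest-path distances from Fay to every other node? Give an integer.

Distances from Fay: Bao:2, Beata:2, Eli:2, Halim:2, Nadia:2, Nate:2, Wendy:1.
Sum = 2 + 2 + 2 + 2 + 2 + 2 + 1 = 13.

13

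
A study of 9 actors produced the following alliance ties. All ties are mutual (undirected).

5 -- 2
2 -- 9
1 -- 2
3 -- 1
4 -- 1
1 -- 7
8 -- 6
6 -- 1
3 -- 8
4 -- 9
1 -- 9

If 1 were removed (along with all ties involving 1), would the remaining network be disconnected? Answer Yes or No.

Yes

Removing 1 leaves {2, 4, 5, and 9} with no path to {3, 6, and 8}, so the network splits into 3 components. 1 is a cut vertex.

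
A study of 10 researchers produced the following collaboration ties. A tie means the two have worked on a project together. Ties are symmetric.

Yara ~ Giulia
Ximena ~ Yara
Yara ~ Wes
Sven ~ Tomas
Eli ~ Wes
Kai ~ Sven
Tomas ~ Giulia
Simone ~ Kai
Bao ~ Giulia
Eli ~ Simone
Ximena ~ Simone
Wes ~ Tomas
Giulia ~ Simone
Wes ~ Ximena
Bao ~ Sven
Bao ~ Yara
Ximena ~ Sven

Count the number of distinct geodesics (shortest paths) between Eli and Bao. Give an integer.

2

The shortest distance is 3. The length-3 paths are: Eli–Simone–Giulia–Bao; Eli–Wes–Yara–Bao.
That gives 2 distinct shortest paths.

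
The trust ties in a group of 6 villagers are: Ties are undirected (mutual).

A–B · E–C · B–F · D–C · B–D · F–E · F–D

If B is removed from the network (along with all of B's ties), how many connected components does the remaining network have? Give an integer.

2

Without B, the remaining ties split the others into: {C, D, E, F}; {A}.
That's 2 separate components.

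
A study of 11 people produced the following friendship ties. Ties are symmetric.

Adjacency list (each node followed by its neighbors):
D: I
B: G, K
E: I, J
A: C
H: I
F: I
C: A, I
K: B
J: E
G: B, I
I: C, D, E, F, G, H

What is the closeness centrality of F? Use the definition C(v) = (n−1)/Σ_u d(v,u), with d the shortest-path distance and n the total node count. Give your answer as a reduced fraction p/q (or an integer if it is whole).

Distances from F: A:3, B:3, C:2, D:2, E:2, G:2, H:2, I:1, J:3, K:4. Sum = 24.
n = 11, so closeness = 10/24 = 5/12.

5/12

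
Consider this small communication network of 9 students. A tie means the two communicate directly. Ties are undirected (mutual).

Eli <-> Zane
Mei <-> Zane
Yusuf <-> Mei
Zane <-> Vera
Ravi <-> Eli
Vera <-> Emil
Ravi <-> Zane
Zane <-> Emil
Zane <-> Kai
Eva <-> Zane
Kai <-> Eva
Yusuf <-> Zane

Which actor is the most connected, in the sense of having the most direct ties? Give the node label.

Degrees — Eli:2, Emil:2, Eva:2, Kai:2, Mei:2, Ravi:2, Vera:2, Yusuf:2, Zane:8.
The maximum is 8, attained only by Zane.

Zane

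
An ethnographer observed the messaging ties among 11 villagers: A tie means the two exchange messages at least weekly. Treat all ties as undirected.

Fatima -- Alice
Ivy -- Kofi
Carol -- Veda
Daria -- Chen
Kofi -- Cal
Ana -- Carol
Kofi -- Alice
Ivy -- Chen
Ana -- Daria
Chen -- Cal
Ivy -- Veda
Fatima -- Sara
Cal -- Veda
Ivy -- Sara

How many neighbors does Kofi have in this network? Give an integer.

3

Kofi is directly tied to Alice, Cal, and Ivy. That is 3 neighbors, so the degree of Kofi is 3.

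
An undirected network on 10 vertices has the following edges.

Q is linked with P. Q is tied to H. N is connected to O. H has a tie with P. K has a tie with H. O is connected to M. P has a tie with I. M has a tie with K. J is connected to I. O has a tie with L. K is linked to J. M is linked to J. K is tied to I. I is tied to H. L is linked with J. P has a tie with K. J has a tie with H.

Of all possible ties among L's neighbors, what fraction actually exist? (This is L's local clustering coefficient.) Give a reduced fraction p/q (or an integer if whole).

0

L's neighbors: J and O (k = 2).
Possible neighbor pairs: C(2,2) = 1. Edges among them: none → e = 0.
Clustering(L) = 0/1.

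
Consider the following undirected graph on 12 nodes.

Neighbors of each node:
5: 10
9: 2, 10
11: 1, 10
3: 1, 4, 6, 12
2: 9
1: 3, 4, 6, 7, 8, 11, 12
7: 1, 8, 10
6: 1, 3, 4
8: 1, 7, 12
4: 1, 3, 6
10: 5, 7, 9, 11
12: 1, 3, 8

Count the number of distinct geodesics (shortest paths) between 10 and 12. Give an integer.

3

The shortest distance is 3. The length-3 paths are: 10–7–1–12; 10–11–1–12; 10–7–8–12.
That gives 3 distinct shortest paths.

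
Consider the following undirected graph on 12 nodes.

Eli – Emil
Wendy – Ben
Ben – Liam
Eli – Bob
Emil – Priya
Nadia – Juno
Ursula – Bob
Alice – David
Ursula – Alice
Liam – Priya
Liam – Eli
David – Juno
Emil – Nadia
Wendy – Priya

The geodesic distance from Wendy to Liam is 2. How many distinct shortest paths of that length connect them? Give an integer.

2

The shortest distance is 2. The length-2 paths are: Wendy–Priya–Liam; Wendy–Ben–Liam.
That gives 2 distinct shortest paths.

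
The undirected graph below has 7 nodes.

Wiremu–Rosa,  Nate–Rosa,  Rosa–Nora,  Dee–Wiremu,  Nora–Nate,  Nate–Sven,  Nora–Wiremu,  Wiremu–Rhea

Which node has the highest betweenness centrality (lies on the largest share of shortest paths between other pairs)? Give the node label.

Unnormalized betweenness of each node: Dee:0, Nate:5, Nora:3, Rhea:0, Rosa:3, Sven:0, Wiremu:9.
Wiremu has the largest value, 9, making it the main broker — the node through which the most shortest paths run.

Wiremu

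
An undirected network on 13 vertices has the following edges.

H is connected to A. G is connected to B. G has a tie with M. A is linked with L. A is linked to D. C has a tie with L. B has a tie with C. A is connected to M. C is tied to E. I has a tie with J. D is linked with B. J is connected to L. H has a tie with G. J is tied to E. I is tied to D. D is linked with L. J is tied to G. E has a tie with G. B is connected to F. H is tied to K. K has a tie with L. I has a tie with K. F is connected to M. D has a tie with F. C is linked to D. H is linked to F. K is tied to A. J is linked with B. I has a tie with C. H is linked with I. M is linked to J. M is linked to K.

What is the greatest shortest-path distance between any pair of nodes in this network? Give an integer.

3

Eccentricity of each node (its greatest distance to any other): A:3, B:3, C:3, D:2, E:3, F:3, G:2, H:2, I:2, J:2, K:3, L:2, M:3.
The maximum eccentricity is 3, realized for instance by the pair K–B via K – M – G – B. So the diameter is 3.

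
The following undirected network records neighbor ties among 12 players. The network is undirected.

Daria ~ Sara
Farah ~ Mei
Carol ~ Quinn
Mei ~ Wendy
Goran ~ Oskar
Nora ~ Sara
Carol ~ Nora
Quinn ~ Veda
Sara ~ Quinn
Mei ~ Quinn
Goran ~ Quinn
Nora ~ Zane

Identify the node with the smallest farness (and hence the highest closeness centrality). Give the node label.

Farness (sum of distances to all others) for each node — Carol:24, Daria:32, Farah:34, Goran:26, Mei:24, Nora:28, Oskar:36, Quinn:18, Sara:22, Veda:28, Wendy:34, Zane:38.
The smallest farness is 18, for Quinn, so Quinn has the highest closeness.

Quinn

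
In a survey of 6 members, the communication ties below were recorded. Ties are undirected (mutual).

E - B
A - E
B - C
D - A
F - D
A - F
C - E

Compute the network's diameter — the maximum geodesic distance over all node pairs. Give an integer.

3

Eccentricity of each node (its greatest distance to any other): A:2, B:3, C:3, D:3, E:2, F:3.
The maximum eccentricity is 3, realized for instance by the pair C–D via C – E – A – D. So the diameter is 3.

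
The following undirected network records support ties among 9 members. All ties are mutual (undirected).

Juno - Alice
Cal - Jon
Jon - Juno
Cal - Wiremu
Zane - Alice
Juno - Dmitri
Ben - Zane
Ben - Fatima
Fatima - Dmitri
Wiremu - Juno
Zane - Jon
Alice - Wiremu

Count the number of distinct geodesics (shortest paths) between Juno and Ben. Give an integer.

The shortest distance is 3. The length-3 paths are: Juno–Dmitri–Fatima–Ben; Juno–Alice–Zane–Ben; Juno–Jon–Zane–Ben.
That gives 3 distinct shortest paths.

3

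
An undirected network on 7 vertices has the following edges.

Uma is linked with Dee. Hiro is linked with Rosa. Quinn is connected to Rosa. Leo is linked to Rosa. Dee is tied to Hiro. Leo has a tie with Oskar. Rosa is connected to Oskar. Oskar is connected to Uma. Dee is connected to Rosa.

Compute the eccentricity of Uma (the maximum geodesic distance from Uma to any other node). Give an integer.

Distances from Uma: Dee:1, Hiro:2, Leo:2, Oskar:1, Quinn:3, Rosa:2.
The largest is 3 (to Quinn), so the eccentricity of Uma is 3.

3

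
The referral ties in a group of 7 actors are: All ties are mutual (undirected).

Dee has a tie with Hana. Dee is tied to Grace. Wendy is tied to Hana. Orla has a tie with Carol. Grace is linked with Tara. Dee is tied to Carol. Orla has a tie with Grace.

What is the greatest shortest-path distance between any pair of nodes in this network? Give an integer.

4

Eccentricity of each node (its greatest distance to any other): Carol:3, Dee:2, Grace:3, Hana:3, Orla:4, Tara:4, Wendy:4.
The maximum eccentricity is 4, realized for instance by the pair Tara–Wendy via Tara – Grace – Dee – Hana – Wendy. So the diameter is 4.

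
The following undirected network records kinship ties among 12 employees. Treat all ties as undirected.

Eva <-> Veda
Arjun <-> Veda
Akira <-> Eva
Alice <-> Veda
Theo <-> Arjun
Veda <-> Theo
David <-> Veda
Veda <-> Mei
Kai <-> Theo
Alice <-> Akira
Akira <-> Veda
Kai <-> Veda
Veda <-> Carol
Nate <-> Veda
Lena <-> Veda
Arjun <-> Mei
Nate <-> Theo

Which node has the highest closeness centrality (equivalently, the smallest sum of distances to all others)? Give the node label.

Farness (sum of distances to all others) for each node — Akira:19, Alice:20, Arjun:19, Carol:21, David:21, Eva:20, Kai:20, Lena:21, Mei:20, Nate:20, Theo:18, Veda:11.
The smallest farness is 11, for Veda, so Veda has the highest closeness.

Veda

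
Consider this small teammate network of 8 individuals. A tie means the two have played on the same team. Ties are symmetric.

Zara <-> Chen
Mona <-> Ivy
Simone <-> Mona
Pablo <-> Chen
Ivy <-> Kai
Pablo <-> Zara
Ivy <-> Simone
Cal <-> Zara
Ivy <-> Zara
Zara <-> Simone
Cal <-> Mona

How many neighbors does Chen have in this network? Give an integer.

Chen is directly tied to Pablo and Zara. That is 2 neighbors, so the degree of Chen is 2.

2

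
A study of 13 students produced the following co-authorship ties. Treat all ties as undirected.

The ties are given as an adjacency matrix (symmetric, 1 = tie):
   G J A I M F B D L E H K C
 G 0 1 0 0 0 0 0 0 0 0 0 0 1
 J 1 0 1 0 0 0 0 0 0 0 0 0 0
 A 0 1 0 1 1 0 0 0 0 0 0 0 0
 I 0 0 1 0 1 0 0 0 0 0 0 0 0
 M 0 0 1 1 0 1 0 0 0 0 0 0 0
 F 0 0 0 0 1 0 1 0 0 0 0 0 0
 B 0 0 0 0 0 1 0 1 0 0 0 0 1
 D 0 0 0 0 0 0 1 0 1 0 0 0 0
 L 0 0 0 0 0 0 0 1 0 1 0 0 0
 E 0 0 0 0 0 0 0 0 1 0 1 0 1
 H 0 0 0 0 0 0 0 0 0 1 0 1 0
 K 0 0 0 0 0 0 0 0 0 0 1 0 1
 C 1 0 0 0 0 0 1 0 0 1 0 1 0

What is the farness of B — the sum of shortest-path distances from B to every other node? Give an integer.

25

Distances from B: A:3, C:1, D:1, E:2, F:1, G:2, H:3, I:3, J:3, K:2, L:2, M:2.
Sum = 3 + 1 + 1 + 2 + 1 + 2 + 3 + 3 + 3 + 2 + 2 + 2 = 25.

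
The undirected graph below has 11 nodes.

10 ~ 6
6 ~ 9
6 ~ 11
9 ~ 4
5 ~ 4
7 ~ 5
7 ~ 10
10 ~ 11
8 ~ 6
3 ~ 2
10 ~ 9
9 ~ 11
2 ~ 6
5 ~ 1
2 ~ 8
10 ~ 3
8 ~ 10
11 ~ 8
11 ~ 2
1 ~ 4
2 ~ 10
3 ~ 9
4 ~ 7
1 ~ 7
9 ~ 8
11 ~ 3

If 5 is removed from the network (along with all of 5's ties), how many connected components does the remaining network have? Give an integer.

1

5's neighbors (1, 4, and 7) remain reachable from one another through other ties, so the rest of the network stays in one piece.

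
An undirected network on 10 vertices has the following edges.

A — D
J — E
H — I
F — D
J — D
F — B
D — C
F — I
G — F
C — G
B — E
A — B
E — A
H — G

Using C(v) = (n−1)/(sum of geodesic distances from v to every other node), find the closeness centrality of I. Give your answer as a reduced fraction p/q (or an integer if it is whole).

Distances from I: A:3, B:2, C:3, D:2, E:3, F:1, G:2, H:1, J:3. Sum = 20.
n = 10, so closeness = 9/20.

9/20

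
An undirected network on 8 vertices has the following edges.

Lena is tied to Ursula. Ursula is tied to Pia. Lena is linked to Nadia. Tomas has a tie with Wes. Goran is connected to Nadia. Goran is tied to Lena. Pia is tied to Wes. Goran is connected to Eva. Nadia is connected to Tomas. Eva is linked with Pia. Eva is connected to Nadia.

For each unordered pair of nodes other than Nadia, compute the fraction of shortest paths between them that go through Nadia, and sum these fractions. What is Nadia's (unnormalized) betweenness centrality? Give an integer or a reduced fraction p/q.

5

Pairs whose geodesics pass through Nadia — Lena–Wes: 1/2; Lena–Tomas: 1; Lena–Eva: 1/2; Ursula–Tomas: 1/2; Wes–Goran: 1/2; Tomas–Eva: 1; Tomas–Goran: 1.
All other pairs contribute 0.
Summing the contributions gives betweenness(Nadia) = 5.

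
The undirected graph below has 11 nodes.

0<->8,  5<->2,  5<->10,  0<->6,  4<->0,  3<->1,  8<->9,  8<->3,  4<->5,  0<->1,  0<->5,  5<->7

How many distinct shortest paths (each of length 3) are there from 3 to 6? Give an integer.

2

The shortest distance is 3. The length-3 paths are: 3–8–0–6; 3–1–0–6.
That gives 2 distinct shortest paths.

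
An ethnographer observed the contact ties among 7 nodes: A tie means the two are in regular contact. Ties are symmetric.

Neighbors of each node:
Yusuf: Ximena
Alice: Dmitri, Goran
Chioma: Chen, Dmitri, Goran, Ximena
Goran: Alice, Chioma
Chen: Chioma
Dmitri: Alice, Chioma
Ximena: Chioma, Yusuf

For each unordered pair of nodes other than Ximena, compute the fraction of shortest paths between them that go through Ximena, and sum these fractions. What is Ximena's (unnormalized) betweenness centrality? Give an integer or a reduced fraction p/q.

5

Pairs whose geodesics pass through Ximena — Alice–Yusuf: 2/2; Chen–Yusuf: 1; Yusuf–Chioma: 1; Yusuf–Dmitri: 1; Yusuf–Goran: 1.
All other pairs contribute 0.
Summing the contributions gives betweenness(Ximena) = 5.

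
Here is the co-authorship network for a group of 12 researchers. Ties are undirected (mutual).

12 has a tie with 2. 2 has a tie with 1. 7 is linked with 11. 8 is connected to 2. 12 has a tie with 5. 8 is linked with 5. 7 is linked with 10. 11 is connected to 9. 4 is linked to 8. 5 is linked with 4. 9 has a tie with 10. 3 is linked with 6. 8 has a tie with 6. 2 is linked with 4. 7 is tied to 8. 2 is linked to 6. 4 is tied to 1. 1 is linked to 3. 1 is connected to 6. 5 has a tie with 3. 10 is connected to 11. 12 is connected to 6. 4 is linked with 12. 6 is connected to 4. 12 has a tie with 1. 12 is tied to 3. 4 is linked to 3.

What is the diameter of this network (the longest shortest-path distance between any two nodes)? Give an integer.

5

Eccentricity of each node (its greatest distance to any other): 1:5, 2:4, 3:5, 4:4, 5:4, 6:4, 7:3, 8:3, 9:5, 10:4, 11:4, 12:5.
The maximum eccentricity is 5, realized for instance by the pair 1–9 via 1 – 4 – 8 – 7 – 11 – 9. So the diameter is 5.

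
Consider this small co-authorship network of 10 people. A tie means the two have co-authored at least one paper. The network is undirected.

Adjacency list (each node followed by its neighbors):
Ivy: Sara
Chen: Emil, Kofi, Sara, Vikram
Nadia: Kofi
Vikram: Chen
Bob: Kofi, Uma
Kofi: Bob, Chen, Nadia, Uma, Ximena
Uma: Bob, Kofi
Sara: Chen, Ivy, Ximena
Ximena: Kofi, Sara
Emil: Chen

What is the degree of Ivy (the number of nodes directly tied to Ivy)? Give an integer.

Ivy is directly tied to Sara. That is 1 neighbor, so the degree of Ivy is 1.

1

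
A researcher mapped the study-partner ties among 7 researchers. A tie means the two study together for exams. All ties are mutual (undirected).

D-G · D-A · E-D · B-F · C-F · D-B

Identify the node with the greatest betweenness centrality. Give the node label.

Unnormalized betweenness of each node: A:0, B:8, C:0, D:12, E:0, F:5, G:0.
D has the largest value, 12, making it the main broker — the node through which the most shortest paths run.

D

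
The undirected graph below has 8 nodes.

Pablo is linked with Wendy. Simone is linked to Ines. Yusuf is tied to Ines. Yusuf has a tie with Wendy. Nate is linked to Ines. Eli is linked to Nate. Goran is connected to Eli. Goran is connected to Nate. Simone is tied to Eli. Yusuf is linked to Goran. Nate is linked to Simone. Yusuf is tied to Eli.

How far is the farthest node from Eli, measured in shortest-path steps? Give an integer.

Distances from Eli: Goran:1, Ines:2, Nate:1, Pablo:3, Simone:1, Wendy:2, Yusuf:1.
The largest is 3 (to Pablo), so the eccentricity of Eli is 3.

3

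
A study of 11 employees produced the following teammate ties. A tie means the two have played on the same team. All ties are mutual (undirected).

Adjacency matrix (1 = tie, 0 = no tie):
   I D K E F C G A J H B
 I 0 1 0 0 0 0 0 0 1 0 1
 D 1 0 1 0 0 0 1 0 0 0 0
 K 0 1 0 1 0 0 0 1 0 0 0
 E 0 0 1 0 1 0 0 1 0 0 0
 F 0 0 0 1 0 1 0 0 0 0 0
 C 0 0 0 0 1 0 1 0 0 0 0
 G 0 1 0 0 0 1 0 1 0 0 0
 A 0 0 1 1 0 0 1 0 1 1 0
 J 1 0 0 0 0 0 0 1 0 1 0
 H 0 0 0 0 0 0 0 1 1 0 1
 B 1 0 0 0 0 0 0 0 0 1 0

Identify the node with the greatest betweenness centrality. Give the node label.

A

Unnormalized betweenness of each node: A:50/3, B:3/4, C:11/6, D:13/2, E:13/2, F:4/3, G:33/4, H:5, I:9/2, J:31/12, K:37/12.
A has the largest value, 50/3, making it the main broker — the node through which the most shortest paths run.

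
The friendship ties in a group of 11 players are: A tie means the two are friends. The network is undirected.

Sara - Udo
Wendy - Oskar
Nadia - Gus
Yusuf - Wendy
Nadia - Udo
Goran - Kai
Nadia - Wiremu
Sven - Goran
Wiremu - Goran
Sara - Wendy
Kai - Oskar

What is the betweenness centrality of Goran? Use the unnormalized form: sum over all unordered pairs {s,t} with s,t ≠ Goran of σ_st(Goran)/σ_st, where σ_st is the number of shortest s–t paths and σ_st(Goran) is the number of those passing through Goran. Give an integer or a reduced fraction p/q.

31/2

Pairs whose geodesics pass through Goran — Gus–Kai: 1; Gus–Oskar: 1/2; Gus–Sven: 1; Nadia–Kai: 1; Nadia–Oskar: 1/2; Nadia–Sven: 1; Sara–Sven: 2/2; Kai–Udo: 1/2; Kai–Sven: 1; Kai–Wiremu: 1; Wendy–Sven: 1; Wendy–Wiremu: 1/2; Udo–Sven: 1; Oskar–Sven: 1 … (+4 more pairs).
All other pairs contribute 0.
Summing the contributions gives betweenness(Goran) = 31/2.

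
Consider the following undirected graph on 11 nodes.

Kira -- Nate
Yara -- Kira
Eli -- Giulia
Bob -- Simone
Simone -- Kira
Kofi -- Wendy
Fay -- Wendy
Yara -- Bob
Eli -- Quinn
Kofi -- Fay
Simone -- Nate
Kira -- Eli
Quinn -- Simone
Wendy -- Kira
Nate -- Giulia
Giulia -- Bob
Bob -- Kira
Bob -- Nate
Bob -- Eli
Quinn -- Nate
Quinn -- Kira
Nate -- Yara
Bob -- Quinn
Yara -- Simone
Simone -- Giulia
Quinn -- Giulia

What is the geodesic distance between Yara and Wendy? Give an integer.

One shortest route is Yara – Kira – Wendy, which uses 2 edges, and Yara and Wendy are not directly tied, so nothing shorter exists. So d(Yara,Wendy) = 2.

2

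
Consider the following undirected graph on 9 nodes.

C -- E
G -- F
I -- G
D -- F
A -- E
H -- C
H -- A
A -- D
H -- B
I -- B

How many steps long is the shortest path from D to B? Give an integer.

3

One shortest route is D – A – H – B, which uses 3 edges, and at distance 2 from D we only reach {E, G, H}, which does not include B. So d(D,B) = 3.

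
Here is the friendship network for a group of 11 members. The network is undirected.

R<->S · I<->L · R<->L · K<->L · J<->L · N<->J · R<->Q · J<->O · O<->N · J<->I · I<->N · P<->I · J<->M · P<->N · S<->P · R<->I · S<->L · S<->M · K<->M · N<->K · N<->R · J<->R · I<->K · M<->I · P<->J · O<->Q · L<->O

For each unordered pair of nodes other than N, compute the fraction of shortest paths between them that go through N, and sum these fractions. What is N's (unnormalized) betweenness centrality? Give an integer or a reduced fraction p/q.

73/20

Pairs whose geodesics pass through N — Q–K: 2/5; Q–P: 2/6; I–O: 1/3; R–K: 1/3; R–O: 1/4; R–P: 1/4; K–O: 1/2; K–J: 1/4; K–P: 1/2; O–P: 1/2.
All other pairs contribute 0.
Summing the contributions gives betweenness(N) = 73/20.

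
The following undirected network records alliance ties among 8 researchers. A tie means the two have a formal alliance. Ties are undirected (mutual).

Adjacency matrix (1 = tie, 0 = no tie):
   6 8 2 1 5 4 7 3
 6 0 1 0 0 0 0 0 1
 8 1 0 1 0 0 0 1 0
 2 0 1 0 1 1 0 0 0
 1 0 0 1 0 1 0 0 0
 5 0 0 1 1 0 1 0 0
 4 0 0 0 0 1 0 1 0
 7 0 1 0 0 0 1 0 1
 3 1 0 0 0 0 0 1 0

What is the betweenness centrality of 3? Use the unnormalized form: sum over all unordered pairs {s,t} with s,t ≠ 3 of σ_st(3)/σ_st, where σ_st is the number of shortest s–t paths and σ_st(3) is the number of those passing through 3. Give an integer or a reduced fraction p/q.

1

Pairs whose geodesics pass through 3 — 6–4: 1/2; 6–7: 1/2.
All other pairs contribute 0.
Summing the contributions gives betweenness(3) = 1.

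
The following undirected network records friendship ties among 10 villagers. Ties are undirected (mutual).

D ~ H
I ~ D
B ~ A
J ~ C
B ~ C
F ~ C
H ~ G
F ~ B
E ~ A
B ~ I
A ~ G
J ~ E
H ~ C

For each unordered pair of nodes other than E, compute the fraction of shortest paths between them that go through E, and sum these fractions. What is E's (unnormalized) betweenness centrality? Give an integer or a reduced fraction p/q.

Pairs whose geodesics pass through E — J–A: 1; J–G: 1/2.
All other pairs contribute 0.
Summing the contributions gives betweenness(E) = 3/2.

3/2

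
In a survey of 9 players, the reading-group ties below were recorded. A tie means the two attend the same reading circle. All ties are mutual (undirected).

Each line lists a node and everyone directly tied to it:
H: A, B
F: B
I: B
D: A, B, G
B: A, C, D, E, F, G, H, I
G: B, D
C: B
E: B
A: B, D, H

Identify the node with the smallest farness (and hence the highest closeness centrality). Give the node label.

Farness (sum of distances to all others) for each node — A:13, B:8, C:15, D:13, E:15, F:15, G:14, H:14, I:15.
The smallest farness is 8, for B, so B has the highest closeness.

B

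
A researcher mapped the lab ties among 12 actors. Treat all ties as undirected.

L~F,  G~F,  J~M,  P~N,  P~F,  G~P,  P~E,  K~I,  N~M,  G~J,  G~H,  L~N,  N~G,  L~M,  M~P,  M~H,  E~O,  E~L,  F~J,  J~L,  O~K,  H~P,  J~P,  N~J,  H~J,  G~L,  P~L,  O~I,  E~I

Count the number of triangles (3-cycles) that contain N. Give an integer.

9

N's neighbors: G, J, L, M, and P.
Neighbor pairs that are themselves tied: N–G–J; N–G–L; N–G–P; N–J–L; N–J–M; N–J–P; N–L–M; N–L–P; N–M–P. Each forms one triangle with N, for 9 in total.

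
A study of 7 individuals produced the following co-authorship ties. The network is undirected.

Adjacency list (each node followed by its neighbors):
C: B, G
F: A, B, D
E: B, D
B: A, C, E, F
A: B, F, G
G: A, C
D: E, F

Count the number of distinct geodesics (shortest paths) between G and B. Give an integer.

The shortest distance is 2. The length-2 paths are: G–C–B; G–A–B.
That gives 2 distinct shortest paths.

2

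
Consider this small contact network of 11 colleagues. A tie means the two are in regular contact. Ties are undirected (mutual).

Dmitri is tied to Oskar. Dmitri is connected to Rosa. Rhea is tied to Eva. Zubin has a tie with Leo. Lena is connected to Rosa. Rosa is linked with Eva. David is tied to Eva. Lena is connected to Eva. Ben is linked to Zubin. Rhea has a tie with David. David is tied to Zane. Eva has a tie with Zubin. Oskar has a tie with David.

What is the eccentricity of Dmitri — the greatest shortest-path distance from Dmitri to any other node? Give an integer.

4

Distances from Dmitri: Ben:4, David:2, Eva:2, Lena:2, Leo:4, Oskar:1, Rhea:3, Rosa:1, Zane:3, Zubin:3.
The largest is 4 (to Leo and Ben), so the eccentricity of Dmitri is 4.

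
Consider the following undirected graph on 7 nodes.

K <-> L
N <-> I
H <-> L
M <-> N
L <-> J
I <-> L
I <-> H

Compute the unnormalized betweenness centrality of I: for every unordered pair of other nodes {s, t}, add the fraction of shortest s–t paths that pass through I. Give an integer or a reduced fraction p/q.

Pairs whose geodesics pass through I — N–J: 1; N–L: 1; N–K: 1; N–H: 1; J–M: 1; M–L: 1; M–K: 1; M–H: 1.
All other pairs contribute 0.
Summing the contributions gives betweenness(I) = 8.

8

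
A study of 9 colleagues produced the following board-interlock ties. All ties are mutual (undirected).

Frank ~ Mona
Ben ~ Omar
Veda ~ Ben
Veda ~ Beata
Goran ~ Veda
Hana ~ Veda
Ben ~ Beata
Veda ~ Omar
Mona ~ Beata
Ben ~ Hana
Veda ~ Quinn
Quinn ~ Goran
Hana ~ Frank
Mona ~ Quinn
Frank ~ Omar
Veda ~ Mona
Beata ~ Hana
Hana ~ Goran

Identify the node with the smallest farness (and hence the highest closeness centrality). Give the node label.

Farness (sum of distances to all others) for each node — Beata:12, Ben:12, Frank:13, Goran:13, Hana:11, Mona:12, Omar:13, Quinn:13, Veda:9.
The smallest farness is 9, for Veda, so Veda has the highest closeness.

Veda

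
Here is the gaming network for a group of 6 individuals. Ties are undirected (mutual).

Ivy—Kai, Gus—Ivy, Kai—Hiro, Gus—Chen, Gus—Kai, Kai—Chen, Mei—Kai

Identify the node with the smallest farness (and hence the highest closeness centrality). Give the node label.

Kai

Farness (sum of distances to all others) for each node — Chen:8, Gus:7, Hiro:9, Ivy:8, Kai:5, Mei:9.
The smallest farness is 5, for Kai, so Kai has the highest closeness.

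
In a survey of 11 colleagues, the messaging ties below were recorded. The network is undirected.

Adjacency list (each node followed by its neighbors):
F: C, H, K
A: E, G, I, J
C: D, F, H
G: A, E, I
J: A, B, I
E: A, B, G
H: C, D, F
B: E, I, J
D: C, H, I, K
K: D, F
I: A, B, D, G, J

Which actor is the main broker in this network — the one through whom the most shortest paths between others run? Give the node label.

Unnormalized betweenness of each node: A:3, B:5/2, C:7/3, D:25, E:5/6, F:1, G:2, H:7/3, I:79/3, J:1/3, K:7/3.
I has the largest value, 79/3, making it the main broker — the node through which the most shortest paths run.

I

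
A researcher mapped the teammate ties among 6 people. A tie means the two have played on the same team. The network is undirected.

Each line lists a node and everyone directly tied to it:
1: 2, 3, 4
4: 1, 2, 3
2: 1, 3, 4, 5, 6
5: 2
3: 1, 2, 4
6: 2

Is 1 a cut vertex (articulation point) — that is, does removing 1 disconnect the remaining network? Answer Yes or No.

No

Even without 1, every remaining node can still reach every other (the residual graph is connected), so 1 is not a cut vertex.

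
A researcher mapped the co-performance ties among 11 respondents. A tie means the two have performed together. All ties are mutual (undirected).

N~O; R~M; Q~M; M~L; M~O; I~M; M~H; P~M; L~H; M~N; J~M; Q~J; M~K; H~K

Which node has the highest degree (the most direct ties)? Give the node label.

Degrees — H:3, I:1, J:2, K:2, L:2, M:10, N:2, O:2, P:1, Q:2, R:1.
The maximum is 10, attained only by M.

M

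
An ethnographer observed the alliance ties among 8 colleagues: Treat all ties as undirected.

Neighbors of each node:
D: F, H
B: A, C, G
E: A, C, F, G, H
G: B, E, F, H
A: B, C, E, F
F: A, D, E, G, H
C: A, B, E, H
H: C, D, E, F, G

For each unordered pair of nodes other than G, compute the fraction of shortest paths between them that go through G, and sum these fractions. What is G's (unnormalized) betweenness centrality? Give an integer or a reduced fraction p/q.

11/6

Pairs whose geodesics pass through G — E–B: 1/3; D–B: 2/4; B–F: 1/2; B–H: 1/2.
All other pairs contribute 0.
Summing the contributions gives betweenness(G) = 11/6.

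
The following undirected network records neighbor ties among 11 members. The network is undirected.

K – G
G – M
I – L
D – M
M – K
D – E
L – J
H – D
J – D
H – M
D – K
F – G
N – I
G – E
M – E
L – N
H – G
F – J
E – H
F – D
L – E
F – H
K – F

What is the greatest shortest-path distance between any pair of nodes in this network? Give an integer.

4

Eccentricity of each node (its greatest distance to any other): D:3, E:2, F:3, G:3, H:3, I:4, J:2, K:4, L:3, M:3, N:4.
The maximum eccentricity is 4, realized for instance by the pair K–N via K – D – E – L – N. So the diameter is 4.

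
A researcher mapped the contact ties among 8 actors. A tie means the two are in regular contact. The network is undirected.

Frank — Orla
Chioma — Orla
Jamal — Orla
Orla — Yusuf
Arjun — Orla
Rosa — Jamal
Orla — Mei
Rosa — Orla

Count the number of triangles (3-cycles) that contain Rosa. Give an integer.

1

Rosa's neighbors: Jamal and Orla.
Neighbor pairs that are themselves tied: Rosa–Jamal–Orla. Each forms one triangle with Rosa, for 1 in total.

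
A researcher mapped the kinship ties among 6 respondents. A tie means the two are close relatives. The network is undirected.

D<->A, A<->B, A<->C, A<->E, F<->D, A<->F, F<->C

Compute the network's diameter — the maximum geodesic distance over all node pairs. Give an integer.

2

Eccentricity of each node (its greatest distance to any other): A:1, B:2, C:2, D:2, E:2, F:2.
The maximum eccentricity is 2, realized for instance by the pair B–C via B – A – C. So the diameter is 2.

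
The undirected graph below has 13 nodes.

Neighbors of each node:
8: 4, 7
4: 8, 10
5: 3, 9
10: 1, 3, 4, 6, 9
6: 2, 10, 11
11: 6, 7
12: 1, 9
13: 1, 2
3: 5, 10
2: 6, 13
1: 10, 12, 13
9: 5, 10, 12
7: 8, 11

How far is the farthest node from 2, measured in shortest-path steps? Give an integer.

4

Distances from 2: 1:2, 3:3, 4:3, 5:4, 6:1, 7:3, 8:4, 9:3, 10:2, 11:2, 12:3, 13:1.
The largest is 4 (to 8 and 5), so the eccentricity of 2 is 4.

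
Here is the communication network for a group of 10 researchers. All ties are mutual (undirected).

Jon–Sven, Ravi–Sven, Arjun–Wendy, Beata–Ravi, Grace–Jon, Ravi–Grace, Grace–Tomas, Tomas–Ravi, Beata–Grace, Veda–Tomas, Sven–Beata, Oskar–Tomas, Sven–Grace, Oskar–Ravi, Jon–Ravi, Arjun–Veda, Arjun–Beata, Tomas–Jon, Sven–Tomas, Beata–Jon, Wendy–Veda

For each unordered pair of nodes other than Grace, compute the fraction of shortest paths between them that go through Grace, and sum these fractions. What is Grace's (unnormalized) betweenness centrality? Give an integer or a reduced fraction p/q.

1/4

Pairs whose geodesics pass through Grace — Beata–Tomas: 1/4.
All other pairs contribute 0.
Summing the contributions gives betweenness(Grace) = 1/4.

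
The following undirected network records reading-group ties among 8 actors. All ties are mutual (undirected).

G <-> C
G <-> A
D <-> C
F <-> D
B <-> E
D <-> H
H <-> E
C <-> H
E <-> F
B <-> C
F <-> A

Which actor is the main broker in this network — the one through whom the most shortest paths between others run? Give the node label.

Unnormalized betweenness of each node: A:4/3, B:5/6, C:6, D:11/6, E:17/6, F:4, G:11/6, H:4/3.
C has the largest value, 6, making it the main broker — the node through which the most shortest paths run.

C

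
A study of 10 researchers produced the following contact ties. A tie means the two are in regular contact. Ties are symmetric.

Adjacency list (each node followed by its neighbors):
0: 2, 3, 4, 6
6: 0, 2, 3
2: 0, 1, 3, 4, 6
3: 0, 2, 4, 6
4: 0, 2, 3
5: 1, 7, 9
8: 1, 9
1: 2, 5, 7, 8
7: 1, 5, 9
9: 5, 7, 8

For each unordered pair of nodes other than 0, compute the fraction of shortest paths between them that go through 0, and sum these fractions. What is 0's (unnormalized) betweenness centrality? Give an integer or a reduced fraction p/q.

Pairs whose geodesics pass through 0 — 4–6: 1/3.
All other pairs contribute 0.
Summing the contributions gives betweenness(0) = 1/3.

1/3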